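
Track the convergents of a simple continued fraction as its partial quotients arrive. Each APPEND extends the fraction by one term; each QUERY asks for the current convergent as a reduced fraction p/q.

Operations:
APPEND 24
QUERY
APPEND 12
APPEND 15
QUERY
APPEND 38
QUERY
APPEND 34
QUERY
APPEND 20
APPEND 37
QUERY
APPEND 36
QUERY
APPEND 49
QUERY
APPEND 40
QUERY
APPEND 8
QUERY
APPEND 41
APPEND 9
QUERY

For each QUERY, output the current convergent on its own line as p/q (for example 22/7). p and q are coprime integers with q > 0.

24/1
4359/181
165931/6890
5646013/234441
4189835080/173975711
150947149071/6267821306
7400600139559/307297219705
296174952731431/12298156609506
2376800221991007/98692550095753
882081656711255469/36626926944914164

APPEND 24: p_0 = 24·1 + 0 = 24, q_0 = 24·0 + 1 = 1 → 24/1
APPEND 12: p_1 = 12·24 + 1 = 289, q_1 = 12·1 + 0 = 12 → 289/12
APPEND 15: p_2 = 15·289 + 24 = 4359, q_2 = 15·12 + 1 = 181 → 4359/181
APPEND 38: p_3 = 38·4359 + 289 = 165931, q_3 = 38·181 + 12 = 6890 → 165931/6890
APPEND 34: p_4 = 34·165931 + 4359 = 5646013, q_4 = 34·6890 + 181 = 234441 → 5646013/234441
APPEND 20: p_5 = 20·5646013 + 165931 = 113086191, q_5 = 20·234441 + 6890 = 4695710 → 113086191/4695710
APPEND 37: p_6 = 37·113086191 + 5646013 = 4189835080, q_6 = 37·4695710 + 234441 = 173975711 → 4189835080/173975711
APPEND 36: p_7 = 36·4189835080 + 113086191 = 150947149071, q_7 = 36·173975711 + 4695710 = 6267821306 → 150947149071/6267821306
APPEND 49: p_8 = 49·150947149071 + 4189835080 = 7400600139559, q_8 = 49·6267821306 + 173975711 = 307297219705 → 7400600139559/307297219705
APPEND 40: p_9 = 40·7400600139559 + 150947149071 = 296174952731431, q_9 = 40·307297219705 + 6267821306 = 12298156609506 → 296174952731431/12298156609506
APPEND 8: p_10 = 8·296174952731431 + 7400600139559 = 2376800221991007, q_10 = 8·12298156609506 + 307297219705 = 98692550095753 → 2376800221991007/98692550095753
APPEND 41: p_11 = 41·2376800221991007 + 296174952731431 = 97744984054362718, q_11 = 41·98692550095753 + 12298156609506 = 4058692710535379 → 97744984054362718/4058692710535379
APPEND 9: p_12 = 9·97744984054362718 + 2376800221991007 = 882081656711255469, q_12 = 9·4058692710535379 + 98692550095753 = 36626926944914164 → 882081656711255469/36626926944914164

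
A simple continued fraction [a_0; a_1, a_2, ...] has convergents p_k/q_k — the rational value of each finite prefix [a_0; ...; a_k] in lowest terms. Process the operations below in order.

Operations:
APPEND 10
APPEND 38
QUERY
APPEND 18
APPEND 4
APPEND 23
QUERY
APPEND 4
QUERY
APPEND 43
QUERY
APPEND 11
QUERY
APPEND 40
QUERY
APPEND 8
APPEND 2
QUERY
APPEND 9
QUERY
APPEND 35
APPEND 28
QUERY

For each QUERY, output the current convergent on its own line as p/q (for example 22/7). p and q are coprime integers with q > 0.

APPEND 10: p_0 = 10·1 + 0 = 10, q_0 = 10·0 + 1 = 1 → 10/1
APPEND 38: p_1 = 38·10 + 1 = 381, q_1 = 38·1 + 0 = 38 → 381/38
APPEND 18: p_2 = 18·381 + 10 = 6868, q_2 = 18·38 + 1 = 685 → 6868/685
APPEND 4: p_3 = 4·6868 + 381 = 27853, q_3 = 4·685 + 38 = 2778 → 27853/2778
APPEND 23: p_4 = 23·27853 + 6868 = 647487, q_4 = 23·2778 + 685 = 64579 → 647487/64579
APPEND 4: p_5 = 4·647487 + 27853 = 2617801, q_5 = 4·64579 + 2778 = 261094 → 2617801/261094
APPEND 43: p_6 = 43·2617801 + 647487 = 113212930, q_6 = 43·261094 + 64579 = 11291621 → 113212930/11291621
APPEND 11: p_7 = 11·113212930 + 2617801 = 1247960031, q_7 = 11·11291621 + 261094 = 124468925 → 1247960031/124468925
APPEND 40: p_8 = 40·1247960031 + 113212930 = 50031614170, q_8 = 40·124468925 + 11291621 = 4990048621 → 50031614170/4990048621
APPEND 8: p_9 = 8·50031614170 + 1247960031 = 401500873391, q_9 = 8·4990048621 + 124468925 = 40044857893 → 401500873391/40044857893
APPEND 2: p_10 = 2·401500873391 + 50031614170 = 853033360952, q_10 = 2·40044857893 + 4990048621 = 85079764407 → 853033360952/85079764407
APPEND 9: p_11 = 9·853033360952 + 401500873391 = 8078801121959, q_11 = 9·85079764407 + 40044857893 = 805762737556 → 8078801121959/805762737556
APPEND 35: p_12 = 35·8078801121959 + 853033360952 = 283611072629517, q_12 = 35·805762737556 + 85079764407 = 28286775578867 → 283611072629517/28286775578867
APPEND 28: p_13 = 28·283611072629517 + 8078801121959 = 7949188834748435, q_13 = 28·28286775578867 + 805762737556 = 792835478945832 → 7949188834748435/792835478945832

381/38
647487/64579
2617801/261094
113212930/11291621
1247960031/124468925
50031614170/4990048621
853033360952/85079764407
8078801121959/805762737556
7949188834748435/792835478945832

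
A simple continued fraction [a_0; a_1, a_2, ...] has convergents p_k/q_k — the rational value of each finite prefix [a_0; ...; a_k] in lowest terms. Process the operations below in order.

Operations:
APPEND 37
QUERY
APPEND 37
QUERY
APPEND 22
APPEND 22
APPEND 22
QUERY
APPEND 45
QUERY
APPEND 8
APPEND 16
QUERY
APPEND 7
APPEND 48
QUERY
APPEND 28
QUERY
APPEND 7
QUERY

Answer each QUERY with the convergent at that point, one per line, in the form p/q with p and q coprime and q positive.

APPEND 37: p_0 = 37·1 + 0 = 37, q_0 = 37·0 + 1 = 1 → 37/1
APPEND 37: p_1 = 37·37 + 1 = 1370, q_1 = 37·1 + 0 = 37 → 1370/37
APPEND 22: p_2 = 22·1370 + 37 = 30177, q_2 = 22·37 + 1 = 815 → 30177/815
APPEND 22: p_3 = 22·30177 + 1370 = 665264, q_3 = 22·815 + 37 = 17967 → 665264/17967
APPEND 22: p_4 = 22·665264 + 30177 = 14665985, q_4 = 22·17967 + 815 = 396089 → 14665985/396089
APPEND 45: p_5 = 45·14665985 + 665264 = 660634589, q_5 = 45·396089 + 17967 = 17841972 → 660634589/17841972
APPEND 8: p_6 = 8·660634589 + 14665985 = 5299742697, q_6 = 8·17841972 + 396089 = 143131865 → 5299742697/143131865
APPEND 16: p_7 = 16·5299742697 + 660634589 = 85456517741, q_7 = 16·143131865 + 17841972 = 2307951812 → 85456517741/2307951812
APPEND 7: p_8 = 7·85456517741 + 5299742697 = 603495366884, q_8 = 7·2307951812 + 143131865 = 16298794549 → 603495366884/16298794549
APPEND 48: p_9 = 48·603495366884 + 85456517741 = 29053234128173, q_9 = 48·16298794549 + 2307951812 = 784650090164 → 29053234128173/784650090164
APPEND 28: p_10 = 28·29053234128173 + 603495366884 = 814094050955728, q_10 = 28·784650090164 + 16298794549 = 21986501319141 → 814094050955728/21986501319141
APPEND 7: p_11 = 7·814094050955728 + 29053234128173 = 5727711590818269, q_11 = 7·21986501319141 + 784650090164 = 154690159324151 → 5727711590818269/154690159324151

37/1
1370/37
14665985/396089
660634589/17841972
85456517741/2307951812
29053234128173/784650090164
814094050955728/21986501319141
5727711590818269/154690159324151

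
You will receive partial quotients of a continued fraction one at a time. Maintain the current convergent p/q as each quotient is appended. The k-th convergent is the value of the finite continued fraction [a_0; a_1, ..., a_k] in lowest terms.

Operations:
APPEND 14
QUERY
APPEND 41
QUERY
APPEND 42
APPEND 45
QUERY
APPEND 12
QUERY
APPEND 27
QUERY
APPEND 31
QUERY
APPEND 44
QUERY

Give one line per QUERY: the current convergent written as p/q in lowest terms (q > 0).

14/1
575/41
1087955/77576
13079624/932635
354237803/25258721
10994451517/783952986
484110104551/34519190105

APPEND 14: p_0 = 14·1 + 0 = 14, q_0 = 14·0 + 1 = 1 → 14/1
APPEND 41: p_1 = 41·14 + 1 = 575, q_1 = 41·1 + 0 = 41 → 575/41
APPEND 42: p_2 = 42·575 + 14 = 24164, q_2 = 42·41 + 1 = 1723 → 24164/1723
APPEND 45: p_3 = 45·24164 + 575 = 1087955, q_3 = 45·1723 + 41 = 77576 → 1087955/77576
APPEND 12: p_4 = 12·1087955 + 24164 = 13079624, q_4 = 12·77576 + 1723 = 932635 → 13079624/932635
APPEND 27: p_5 = 27·13079624 + 1087955 = 354237803, q_5 = 27·932635 + 77576 = 25258721 → 354237803/25258721
APPEND 31: p_6 = 31·354237803 + 13079624 = 10994451517, q_6 = 31·25258721 + 932635 = 783952986 → 10994451517/783952986
APPEND 44: p_7 = 44·10994451517 + 354237803 = 484110104551, q_7 = 44·783952986 + 25258721 = 34519190105 → 484110104551/34519190105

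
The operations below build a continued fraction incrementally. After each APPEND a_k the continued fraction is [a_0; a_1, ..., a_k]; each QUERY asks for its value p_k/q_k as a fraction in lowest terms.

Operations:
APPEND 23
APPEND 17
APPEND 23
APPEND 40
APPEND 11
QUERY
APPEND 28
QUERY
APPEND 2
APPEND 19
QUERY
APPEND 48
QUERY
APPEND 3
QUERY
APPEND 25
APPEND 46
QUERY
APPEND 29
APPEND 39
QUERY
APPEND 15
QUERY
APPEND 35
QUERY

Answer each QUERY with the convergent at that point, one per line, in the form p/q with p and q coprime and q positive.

APPEND 23: p_0 = 23·1 + 0 = 23, q_0 = 23·0 + 1 = 1 → 23/1
APPEND 17: p_1 = 17·23 + 1 = 392, q_1 = 17·1 + 0 = 17 → 392/17
APPEND 23: p_2 = 23·392 + 23 = 9039, q_2 = 23·17 + 1 = 392 → 9039/392
APPEND 40: p_3 = 40·9039 + 392 = 361952, q_3 = 40·392 + 17 = 15697 → 361952/15697
APPEND 11: p_4 = 11·361952 + 9039 = 3990511, q_4 = 11·15697 + 392 = 173059 → 3990511/173059
APPEND 28: p_5 = 28·3990511 + 361952 = 112096260, q_5 = 28·173059 + 15697 = 4861349 → 112096260/4861349
APPEND 2: p_6 = 2·112096260 + 3990511 = 228183031, q_6 = 2·4861349 + 173059 = 9895757 → 228183031/9895757
APPEND 19: p_7 = 19·228183031 + 112096260 = 4447573849, q_7 = 19·9895757 + 4861349 = 192880732 → 4447573849/192880732
APPEND 48: p_8 = 48·4447573849 + 228183031 = 213711727783, q_8 = 48·192880732 + 9895757 = 9268170893 → 213711727783/9268170893
APPEND 3: p_9 = 3·213711727783 + 4447573849 = 645582757198, q_9 = 3·9268170893 + 192880732 = 27997393411 → 645582757198/27997393411
APPEND 25: p_10 = 25·645582757198 + 213711727783 = 16353280657733, q_10 = 25·27997393411 + 9268170893 = 709203006168 → 16353280657733/709203006168
APPEND 46: p_11 = 46·16353280657733 + 645582757198 = 752896493012916, q_11 = 46·709203006168 + 27997393411 = 32651335677139 → 752896493012916/32651335677139
APPEND 29: p_12 = 29·752896493012916 + 16353280657733 = 21850351578032297, q_12 = 29·32651335677139 + 709203006168 = 947597937643199 → 21850351578032297/947597937643199
APPEND 39: p_13 = 39·21850351578032297 + 752896493012916 = 852916608036272499, q_13 = 39·947597937643199 + 32651335677139 = 36988970903761900 → 852916608036272499/36988970903761900
APPEND 15: p_14 = 15·852916608036272499 + 21850351578032297 = 12815599472122119782, q_14 = 15·36988970903761900 + 947597937643199 = 555782161494071699 → 12815599472122119782/555782161494071699
APPEND 35: p_15 = 35·12815599472122119782 + 852916608036272499 = 449398898132310464869, q_15 = 35·555782161494071699 + 36988970903761900 = 19489364623196271365 → 449398898132310464869/19489364623196271365

3990511/173059
112096260/4861349
4447573849/192880732
213711727783/9268170893
645582757198/27997393411
752896493012916/32651335677139
852916608036272499/36988970903761900
12815599472122119782/555782161494071699
449398898132310464869/19489364623196271365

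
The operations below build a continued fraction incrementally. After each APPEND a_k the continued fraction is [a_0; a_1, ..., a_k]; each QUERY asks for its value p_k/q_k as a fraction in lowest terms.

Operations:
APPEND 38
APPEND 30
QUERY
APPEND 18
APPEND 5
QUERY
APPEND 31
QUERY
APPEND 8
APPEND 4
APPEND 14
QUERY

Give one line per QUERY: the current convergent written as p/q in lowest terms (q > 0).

1141/30
104021/2735
3245227/85326
1531185887/40259115

APPEND 38: p_0 = 38·1 + 0 = 38, q_0 = 38·0 + 1 = 1 → 38/1
APPEND 30: p_1 = 30·38 + 1 = 1141, q_1 = 30·1 + 0 = 30 → 1141/30
APPEND 18: p_2 = 18·1141 + 38 = 20576, q_2 = 18·30 + 1 = 541 → 20576/541
APPEND 5: p_3 = 5·20576 + 1141 = 104021, q_3 = 5·541 + 30 = 2735 → 104021/2735
APPEND 31: p_4 = 31·104021 + 20576 = 3245227, q_4 = 31·2735 + 541 = 85326 → 3245227/85326
APPEND 8: p_5 = 8·3245227 + 104021 = 26065837, q_5 = 8·85326 + 2735 = 685343 → 26065837/685343
APPEND 4: p_6 = 4·26065837 + 3245227 = 107508575, q_6 = 4·685343 + 85326 = 2826698 → 107508575/2826698
APPEND 14: p_7 = 14·107508575 + 26065837 = 1531185887, q_7 = 14·2826698 + 685343 = 40259115 → 1531185887/40259115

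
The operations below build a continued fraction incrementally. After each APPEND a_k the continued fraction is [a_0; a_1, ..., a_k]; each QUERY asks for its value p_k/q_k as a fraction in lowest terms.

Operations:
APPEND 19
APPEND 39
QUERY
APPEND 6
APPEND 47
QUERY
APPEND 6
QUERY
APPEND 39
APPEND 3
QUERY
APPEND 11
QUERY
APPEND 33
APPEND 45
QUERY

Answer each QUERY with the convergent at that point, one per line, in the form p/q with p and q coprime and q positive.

APPEND 19: p_0 = 19·1 + 0 = 19, q_0 = 19·0 + 1 = 1 → 19/1
APPEND 39: p_1 = 39·19 + 1 = 742, q_1 = 39·1 + 0 = 39 → 742/39
APPEND 6: p_2 = 6·742 + 19 = 4471, q_2 = 6·39 + 1 = 235 → 4471/235
APPEND 47: p_3 = 47·4471 + 742 = 210879, q_3 = 47·235 + 39 = 11084 → 210879/11084
APPEND 6: p_4 = 6·210879 + 4471 = 1269745, q_4 = 6·11084 + 235 = 66739 → 1269745/66739
APPEND 39: p_5 = 39·1269745 + 210879 = 49730934, q_5 = 39·66739 + 11084 = 2613905 → 49730934/2613905
APPEND 3: p_6 = 3·49730934 + 1269745 = 150462547, q_6 = 3·2613905 + 66739 = 7908454 → 150462547/7908454
APPEND 11: p_7 = 11·150462547 + 49730934 = 1704818951, q_7 = 11·7908454 + 2613905 = 89606899 → 1704818951/89606899
APPEND 33: p_8 = 33·1704818951 + 150462547 = 56409487930, q_8 = 33·89606899 + 7908454 = 2964936121 → 56409487930/2964936121
APPEND 45: p_9 = 45·56409487930 + 1704818951 = 2540131775801, q_9 = 45·2964936121 + 89606899 = 133511732344 → 2540131775801/133511732344

742/39
210879/11084
1269745/66739
150462547/7908454
1704818951/89606899
2540131775801/133511732344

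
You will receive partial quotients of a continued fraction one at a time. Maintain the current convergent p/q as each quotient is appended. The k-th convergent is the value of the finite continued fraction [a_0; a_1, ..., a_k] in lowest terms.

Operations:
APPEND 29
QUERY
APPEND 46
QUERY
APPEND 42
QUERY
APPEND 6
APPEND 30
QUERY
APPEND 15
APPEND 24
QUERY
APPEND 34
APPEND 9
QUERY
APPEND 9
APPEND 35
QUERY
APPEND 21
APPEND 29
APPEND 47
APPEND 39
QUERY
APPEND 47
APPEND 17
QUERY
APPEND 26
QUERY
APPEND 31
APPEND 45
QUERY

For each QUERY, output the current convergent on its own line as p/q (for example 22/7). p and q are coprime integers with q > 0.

29/1
1335/46
56099/1933
10193969/351253
3688133105/127081789
1133636090411/39061633174
362623246626066/12494888227259
406527841784310688819/14007706322263863756
325399381320151792033306/11212267654222330861501
8479501140999144680003867/292177680183186488693011
11852026564994212803926897102/408384593580168343104210901

APPEND 29: p_0 = 29·1 + 0 = 29, q_0 = 29·0 + 1 = 1 → 29/1
APPEND 46: p_1 = 46·29 + 1 = 1335, q_1 = 46·1 + 0 = 46 → 1335/46
APPEND 42: p_2 = 42·1335 + 29 = 56099, q_2 = 42·46 + 1 = 1933 → 56099/1933
APPEND 6: p_3 = 6·56099 + 1335 = 337929, q_3 = 6·1933 + 46 = 11644 → 337929/11644
APPEND 30: p_4 = 30·337929 + 56099 = 10193969, q_4 = 30·11644 + 1933 = 351253 → 10193969/351253
APPEND 15: p_5 = 15·10193969 + 337929 = 153247464, q_5 = 15·351253 + 11644 = 5280439 → 153247464/5280439
APPEND 24: p_6 = 24·153247464 + 10193969 = 3688133105, q_6 = 24·5280439 + 351253 = 127081789 → 3688133105/127081789
APPEND 34: p_7 = 34·3688133105 + 153247464 = 125549773034, q_7 = 34·127081789 + 5280439 = 4326061265 → 125549773034/4326061265
APPEND 9: p_8 = 9·125549773034 + 3688133105 = 1133636090411, q_8 = 9·4326061265 + 127081789 = 39061633174 → 1133636090411/39061633174
APPEND 9: p_9 = 9·1133636090411 + 125549773034 = 10328274586733, q_9 = 9·39061633174 + 4326061265 = 355880759831 → 10328274586733/355880759831
APPEND 35: p_10 = 35·10328274586733 + 1133636090411 = 362623246626066, q_10 = 35·355880759831 + 39061633174 = 12494888227259 → 362623246626066/12494888227259
APPEND 21: p_11 = 21·362623246626066 + 10328274586733 = 7625416453734119, q_11 = 21·12494888227259 + 355880759831 = 262748533532270 → 7625416453734119/262748533532270
APPEND 29: p_12 = 29·7625416453734119 + 362623246626066 = 221499700404915517, q_12 = 29·262748533532270 + 12494888227259 = 7632202360663089 → 221499700404915517/7632202360663089
APPEND 47: p_13 = 47·221499700404915517 + 7625416453734119 = 10418111335484763418, q_13 = 47·7632202360663089 + 262748533532270 = 358976259484697453 → 10418111335484763418/358976259484697453
APPEND 39: p_14 = 39·10418111335484763418 + 221499700404915517 = 406527841784310688819, q_14 = 39·358976259484697453 + 7632202360663089 = 14007706322263863756 → 406527841784310688819/14007706322263863756
APPEND 47: p_15 = 47·406527841784310688819 + 10418111335484763418 = 19117226675198087137911, q_15 = 47·14007706322263863756 + 358976259484697453 = 658721173405886293985 → 19117226675198087137911/658721173405886293985
APPEND 17: p_16 = 17·19117226675198087137911 + 406527841784310688819 = 325399381320151792033306, q_16 = 17·658721173405886293985 + 14007706322263863756 = 11212267654222330861501 → 325399381320151792033306/11212267654222330861501
APPEND 26: p_17 = 26·325399381320151792033306 + 19117226675198087137911 = 8479501140999144680003867, q_17 = 26·11212267654222330861501 + 658721173405886293985 = 292177680183186488693011 → 8479501140999144680003867/292177680183186488693011
APPEND 31: p_18 = 31·8479501140999144680003867 + 325399381320151792033306 = 263189934752293636872153183, q_18 = 31·292177680183186488693011 + 11212267654222330861501 = 9068720353333003480344842 → 263189934752293636872153183/9068720353333003480344842
APPEND 45: p_19 = 45·263189934752293636872153183 + 8479501140999144680003867 = 11852026564994212803926897102, q_19 = 45·9068720353333003480344842 + 292177680183186488693011 = 408384593580168343104210901 → 11852026564994212803926897102/408384593580168343104210901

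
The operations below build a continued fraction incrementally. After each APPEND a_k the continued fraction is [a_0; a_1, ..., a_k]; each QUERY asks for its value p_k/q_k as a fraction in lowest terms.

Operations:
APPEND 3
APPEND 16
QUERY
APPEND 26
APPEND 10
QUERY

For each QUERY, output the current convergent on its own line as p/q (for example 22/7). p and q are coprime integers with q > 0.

APPEND 3: p_0 = 3·1 + 0 = 3, q_0 = 3·0 + 1 = 1 → 3/1
APPEND 16: p_1 = 16·3 + 1 = 49, q_1 = 16·1 + 0 = 16 → 49/16
APPEND 26: p_2 = 26·49 + 3 = 1277, q_2 = 26·16 + 1 = 417 → 1277/417
APPEND 10: p_3 = 10·1277 + 49 = 12819, q_3 = 10·417 + 16 = 4186 → 12819/4186

49/16
12819/4186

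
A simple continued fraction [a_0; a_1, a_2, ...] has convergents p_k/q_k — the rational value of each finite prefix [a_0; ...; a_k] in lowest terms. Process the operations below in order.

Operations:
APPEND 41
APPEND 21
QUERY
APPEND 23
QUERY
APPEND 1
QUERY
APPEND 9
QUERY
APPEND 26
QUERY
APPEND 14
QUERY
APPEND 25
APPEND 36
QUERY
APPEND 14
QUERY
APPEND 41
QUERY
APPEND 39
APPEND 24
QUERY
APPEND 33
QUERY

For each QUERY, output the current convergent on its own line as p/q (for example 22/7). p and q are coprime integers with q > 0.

862/21
19867/484
20729/505
206428/5029
5387857/131259
75636426/1842655
68342382678/1664957479
958689655999/23355602340
39374618278637/959244653419
36917025878826845/899372774709763
1219798422803808727/29716735462507860

APPEND 41: p_0 = 41·1 + 0 = 41, q_0 = 41·0 + 1 = 1 → 41/1
APPEND 21: p_1 = 21·41 + 1 = 862, q_1 = 21·1 + 0 = 21 → 862/21
APPEND 23: p_2 = 23·862 + 41 = 19867, q_2 = 23·21 + 1 = 484 → 19867/484
APPEND 1: p_3 = 1·19867 + 862 = 20729, q_3 = 1·484 + 21 = 505 → 20729/505
APPEND 9: p_4 = 9·20729 + 19867 = 206428, q_4 = 9·505 + 484 = 5029 → 206428/5029
APPEND 26: p_5 = 26·206428 + 20729 = 5387857, q_5 = 26·5029 + 505 = 131259 → 5387857/131259
APPEND 14: p_6 = 14·5387857 + 206428 = 75636426, q_6 = 14·131259 + 5029 = 1842655 → 75636426/1842655
APPEND 25: p_7 = 25·75636426 + 5387857 = 1896298507, q_7 = 25·1842655 + 131259 = 46197634 → 1896298507/46197634
APPEND 36: p_8 = 36·1896298507 + 75636426 = 68342382678, q_8 = 36·46197634 + 1842655 = 1664957479 → 68342382678/1664957479
APPEND 14: p_9 = 14·68342382678 + 1896298507 = 958689655999, q_9 = 14·1664957479 + 46197634 = 23355602340 → 958689655999/23355602340
APPEND 41: p_10 = 41·958689655999 + 68342382678 = 39374618278637, q_10 = 41·23355602340 + 1664957479 = 959244653419 → 39374618278637/959244653419
APPEND 39: p_11 = 39·39374618278637 + 958689655999 = 1536568802522842, q_11 = 39·959244653419 + 23355602340 = 37433897085681 → 1536568802522842/37433897085681
APPEND 24: p_12 = 24·1536568802522842 + 39374618278637 = 36917025878826845, q_12 = 24·37433897085681 + 959244653419 = 899372774709763 → 36917025878826845/899372774709763
APPEND 33: p_13 = 33·36917025878826845 + 1536568802522842 = 1219798422803808727, q_13 = 33·899372774709763 + 37433897085681 = 29716735462507860 → 1219798422803808727/29716735462507860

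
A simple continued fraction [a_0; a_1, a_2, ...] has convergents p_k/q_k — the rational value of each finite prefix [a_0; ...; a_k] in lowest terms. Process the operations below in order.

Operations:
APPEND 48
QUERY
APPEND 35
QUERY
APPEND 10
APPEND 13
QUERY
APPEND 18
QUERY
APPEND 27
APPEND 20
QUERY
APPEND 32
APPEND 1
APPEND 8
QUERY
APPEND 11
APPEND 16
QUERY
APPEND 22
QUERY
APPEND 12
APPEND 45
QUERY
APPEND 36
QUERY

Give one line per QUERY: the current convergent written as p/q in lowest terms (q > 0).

48/1
1681/35
220835/4598
3991888/83115
2164028108/45057175
641524336267/13357162127
114694142389259/2388043864127
2530399421192010/52685382929669
1374107323272394065/28610254138836644
49498343125002879719/1030603761637139339

APPEND 48: p_0 = 48·1 + 0 = 48, q_0 = 48·0 + 1 = 1 → 48/1
APPEND 35: p_1 = 35·48 + 1 = 1681, q_1 = 35·1 + 0 = 35 → 1681/35
APPEND 10: p_2 = 10·1681 + 48 = 16858, q_2 = 10·35 + 1 = 351 → 16858/351
APPEND 13: p_3 = 13·16858 + 1681 = 220835, q_3 = 13·351 + 35 = 4598 → 220835/4598
APPEND 18: p_4 = 18·220835 + 16858 = 3991888, q_4 = 18·4598 + 351 = 83115 → 3991888/83115
APPEND 27: p_5 = 27·3991888 + 220835 = 108001811, q_5 = 27·83115 + 4598 = 2248703 → 108001811/2248703
APPEND 20: p_6 = 20·108001811 + 3991888 = 2164028108, q_6 = 20·2248703 + 83115 = 45057175 → 2164028108/45057175
APPEND 32: p_7 = 32·2164028108 + 108001811 = 69356901267, q_7 = 32·45057175 + 2248703 = 1444078303 → 69356901267/1444078303
APPEND 1: p_8 = 1·69356901267 + 2164028108 = 71520929375, q_8 = 1·1444078303 + 45057175 = 1489135478 → 71520929375/1489135478
APPEND 8: p_9 = 8·71520929375 + 69356901267 = 641524336267, q_9 = 8·1489135478 + 1444078303 = 13357162127 → 641524336267/13357162127
APPEND 11: p_10 = 11·641524336267 + 71520929375 = 7128288628312, q_10 = 11·13357162127 + 1489135478 = 148417918875 → 7128288628312/148417918875
APPEND 16: p_11 = 16·7128288628312 + 641524336267 = 114694142389259, q_11 = 16·148417918875 + 13357162127 = 2388043864127 → 114694142389259/2388043864127
APPEND 22: p_12 = 22·114694142389259 + 7128288628312 = 2530399421192010, q_12 = 22·2388043864127 + 148417918875 = 52685382929669 → 2530399421192010/52685382929669
APPEND 12: p_13 = 12·2530399421192010 + 114694142389259 = 30479487196693379, q_13 = 12·52685382929669 + 2388043864127 = 634612639020155 → 30479487196693379/634612639020155
APPEND 45: p_14 = 45·30479487196693379 + 2530399421192010 = 1374107323272394065, q_14 = 45·634612639020155 + 52685382929669 = 28610254138836644 → 1374107323272394065/28610254138836644
APPEND 36: p_15 = 36·1374107323272394065 + 30479487196693379 = 49498343125002879719, q_15 = 36·28610254138836644 + 634612639020155 = 1030603761637139339 → 49498343125002879719/1030603761637139339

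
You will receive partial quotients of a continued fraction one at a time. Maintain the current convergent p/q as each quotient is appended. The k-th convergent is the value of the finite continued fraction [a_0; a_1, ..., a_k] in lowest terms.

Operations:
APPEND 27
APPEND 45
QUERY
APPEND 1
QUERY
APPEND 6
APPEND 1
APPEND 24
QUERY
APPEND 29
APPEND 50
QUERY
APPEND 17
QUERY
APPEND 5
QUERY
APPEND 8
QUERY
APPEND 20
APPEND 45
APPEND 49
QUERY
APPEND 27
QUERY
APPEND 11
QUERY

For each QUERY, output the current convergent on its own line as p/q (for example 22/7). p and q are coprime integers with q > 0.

1216/45
1243/46
246682/9129
358431432/13264529
6100498039/225762101
30860921627/1142075034
252987871055/9362362373
11242300469737457/416045601178041
303771443496205109/11241718113681710
3352728178927993656/124074944851676851

APPEND 27: p_0 = 27·1 + 0 = 27, q_0 = 27·0 + 1 = 1 → 27/1
APPEND 45: p_1 = 45·27 + 1 = 1216, q_1 = 45·1 + 0 = 45 → 1216/45
APPEND 1: p_2 = 1·1216 + 27 = 1243, q_2 = 1·45 + 1 = 46 → 1243/46
APPEND 6: p_3 = 6·1243 + 1216 = 8674, q_3 = 6·46 + 45 = 321 → 8674/321
APPEND 1: p_4 = 1·8674 + 1243 = 9917, q_4 = 1·321 + 46 = 367 → 9917/367
APPEND 24: p_5 = 24·9917 + 8674 = 246682, q_5 = 24·367 + 321 = 9129 → 246682/9129
APPEND 29: p_6 = 29·246682 + 9917 = 7163695, q_6 = 29·9129 + 367 = 265108 → 7163695/265108
APPEND 50: p_7 = 50·7163695 + 246682 = 358431432, q_7 = 50·265108 + 9129 = 13264529 → 358431432/13264529
APPEND 17: p_8 = 17·358431432 + 7163695 = 6100498039, q_8 = 17·13264529 + 265108 = 225762101 → 6100498039/225762101
APPEND 5: p_9 = 5·6100498039 + 358431432 = 30860921627, q_9 = 5·225762101 + 13264529 = 1142075034 → 30860921627/1142075034
APPEND 8: p_10 = 8·30860921627 + 6100498039 = 252987871055, q_10 = 8·1142075034 + 225762101 = 9362362373 → 252987871055/9362362373
APPEND 20: p_11 = 20·252987871055 + 30860921627 = 5090618342727, q_11 = 20·9362362373 + 1142075034 = 188389322494 → 5090618342727/188389322494
APPEND 45: p_12 = 45·5090618342727 + 252987871055 = 229330813293770, q_12 = 45·188389322494 + 9362362373 = 8486881874603 → 229330813293770/8486881874603
APPEND 49: p_13 = 49·229330813293770 + 5090618342727 = 11242300469737457, q_13 = 49·8486881874603 + 188389322494 = 416045601178041 → 11242300469737457/416045601178041
APPEND 27: p_14 = 27·11242300469737457 + 229330813293770 = 303771443496205109, q_14 = 27·416045601178041 + 8486881874603 = 11241718113681710 → 303771443496205109/11241718113681710
APPEND 11: p_15 = 11·303771443496205109 + 11242300469737457 = 3352728178927993656, q_15 = 11·11241718113681710 + 416045601178041 = 124074944851676851 → 3352728178927993656/124074944851676851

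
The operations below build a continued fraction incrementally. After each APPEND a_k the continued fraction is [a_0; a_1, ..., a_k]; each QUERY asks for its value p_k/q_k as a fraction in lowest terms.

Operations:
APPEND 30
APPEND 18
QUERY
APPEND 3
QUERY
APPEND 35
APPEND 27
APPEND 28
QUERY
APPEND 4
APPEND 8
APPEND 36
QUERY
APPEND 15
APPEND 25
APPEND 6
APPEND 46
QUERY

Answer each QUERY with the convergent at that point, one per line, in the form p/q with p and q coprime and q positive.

541/18
1653/55
44252056/1472391
53204592457/1770267196
5588343779239162/185939995318133

APPEND 30: p_0 = 30·1 + 0 = 30, q_0 = 30·0 + 1 = 1 → 30/1
APPEND 18: p_1 = 18·30 + 1 = 541, q_1 = 18·1 + 0 = 18 → 541/18
APPEND 3: p_2 = 3·541 + 30 = 1653, q_2 = 3·18 + 1 = 55 → 1653/55
APPEND 35: p_3 = 35·1653 + 541 = 58396, q_3 = 35·55 + 18 = 1943 → 58396/1943
APPEND 27: p_4 = 27·58396 + 1653 = 1578345, q_4 = 27·1943 + 55 = 52516 → 1578345/52516
APPEND 28: p_5 = 28·1578345 + 58396 = 44252056, q_5 = 28·52516 + 1943 = 1472391 → 44252056/1472391
APPEND 4: p_6 = 4·44252056 + 1578345 = 178586569, q_6 = 4·1472391 + 52516 = 5942080 → 178586569/5942080
APPEND 8: p_7 = 8·178586569 + 44252056 = 1472944608, q_7 = 8·5942080 + 1472391 = 49009031 → 1472944608/49009031
APPEND 36: p_8 = 36·1472944608 + 178586569 = 53204592457, q_8 = 36·49009031 + 5942080 = 1770267196 → 53204592457/1770267196
APPEND 15: p_9 = 15·53204592457 + 1472944608 = 799541831463, q_9 = 15·1770267196 + 49009031 = 26603016971 → 799541831463/26603016971
APPEND 25: p_10 = 25·799541831463 + 53204592457 = 20041750379032, q_10 = 25·26603016971 + 1770267196 = 666845691471 → 20041750379032/666845691471
APPEND 6: p_11 = 6·20041750379032 + 799541831463 = 121050044105655, q_11 = 6·666845691471 + 26603016971 = 4027677165797 → 121050044105655/4027677165797
APPEND 46: p_12 = 46·121050044105655 + 20041750379032 = 5588343779239162, q_12 = 46·4027677165797 + 666845691471 = 185939995318133 → 5588343779239162/185939995318133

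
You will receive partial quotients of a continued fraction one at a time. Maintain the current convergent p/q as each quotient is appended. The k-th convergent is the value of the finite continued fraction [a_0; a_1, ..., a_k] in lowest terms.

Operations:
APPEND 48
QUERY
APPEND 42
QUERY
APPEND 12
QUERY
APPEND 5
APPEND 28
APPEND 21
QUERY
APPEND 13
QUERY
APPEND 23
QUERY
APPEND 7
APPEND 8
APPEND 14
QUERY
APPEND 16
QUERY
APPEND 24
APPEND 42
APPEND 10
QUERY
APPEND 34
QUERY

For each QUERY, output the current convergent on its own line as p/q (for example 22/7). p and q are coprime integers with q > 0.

48/1
2017/42
24252/505
73119445/1522568
954028793/19865765
22015781684/458435163
17830509509229/371285137660
286550683933996/5966851932971
2905680261811820953/60505051493023554
99083007423090701984/2063207898338950295

APPEND 48: p_0 = 48·1 + 0 = 48, q_0 = 48·0 + 1 = 1 → 48/1
APPEND 42: p_1 = 42·48 + 1 = 2017, q_1 = 42·1 + 0 = 42 → 2017/42
APPEND 12: p_2 = 12·2017 + 48 = 24252, q_2 = 12·42 + 1 = 505 → 24252/505
APPEND 5: p_3 = 5·24252 + 2017 = 123277, q_3 = 5·505 + 42 = 2567 → 123277/2567
APPEND 28: p_4 = 28·123277 + 24252 = 3476008, q_4 = 28·2567 + 505 = 72381 → 3476008/72381
APPEND 21: p_5 = 21·3476008 + 123277 = 73119445, q_5 = 21·72381 + 2567 = 1522568 → 73119445/1522568
APPEND 13: p_6 = 13·73119445 + 3476008 = 954028793, q_6 = 13·1522568 + 72381 = 19865765 → 954028793/19865765
APPEND 23: p_7 = 23·954028793 + 73119445 = 22015781684, q_7 = 23·19865765 + 1522568 = 458435163 → 22015781684/458435163
APPEND 7: p_8 = 7·22015781684 + 954028793 = 155064500581, q_8 = 7·458435163 + 19865765 = 3228911906 → 155064500581/3228911906
APPEND 8: p_9 = 8·155064500581 + 22015781684 = 1262531786332, q_9 = 8·3228911906 + 458435163 = 26289730411 → 1262531786332/26289730411
APPEND 14: p_10 = 14·1262531786332 + 155064500581 = 17830509509229, q_10 = 14·26289730411 + 3228911906 = 371285137660 → 17830509509229/371285137660
APPEND 16: p_11 = 16·17830509509229 + 1262531786332 = 286550683933996, q_11 = 16·371285137660 + 26289730411 = 5966851932971 → 286550683933996/5966851932971
APPEND 24: p_12 = 24·286550683933996 + 17830509509229 = 6895046923925133, q_12 = 24·5966851932971 + 371285137660 = 143575731528964 → 6895046923925133/143575731528964
APPEND 42: p_13 = 42·6895046923925133 + 286550683933996 = 289878521488789582, q_13 = 42·143575731528964 + 5966851932971 = 6036147576149459 → 289878521488789582/6036147576149459
APPEND 10: p_14 = 10·289878521488789582 + 6895046923925133 = 2905680261811820953, q_14 = 10·6036147576149459 + 143575731528964 = 60505051493023554 → 2905680261811820953/60505051493023554
APPEND 34: p_15 = 34·2905680261811820953 + 289878521488789582 = 99083007423090701984, q_15 = 34·60505051493023554 + 6036147576149459 = 2063207898338950295 → 99083007423090701984/2063207898338950295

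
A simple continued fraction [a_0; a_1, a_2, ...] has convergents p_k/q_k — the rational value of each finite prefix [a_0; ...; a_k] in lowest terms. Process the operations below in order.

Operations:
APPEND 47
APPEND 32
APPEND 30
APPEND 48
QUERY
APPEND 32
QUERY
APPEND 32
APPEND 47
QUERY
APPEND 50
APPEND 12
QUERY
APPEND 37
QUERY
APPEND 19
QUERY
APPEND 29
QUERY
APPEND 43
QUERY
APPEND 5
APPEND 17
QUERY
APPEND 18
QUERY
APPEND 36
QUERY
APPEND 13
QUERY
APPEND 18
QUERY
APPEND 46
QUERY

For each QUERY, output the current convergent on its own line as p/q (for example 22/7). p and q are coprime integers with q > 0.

2170961/46160
69515949/1478081
104723538412/2226681425
62965566761560/1338803673449
2334964373779649/49647117333615
44427288668574891/944634033012134
1290726335762451488/27444034074685501
55545659726453988875/1181038099244488677
4798869084183004718546/102035825114295679739
86658662540262117329691/1842577486587619364188
3124510720533619228587422/66434825342268592790507
40705298029477312088966177/865495306936079325640779
735819875251125236829978608/15645350350191696454324529
33888419559581238206267982145/720551611415754116224569113

APPEND 47: p_0 = 47·1 + 0 = 47, q_0 = 47·0 + 1 = 1 → 47/1
APPEND 32: p_1 = 32·47 + 1 = 1505, q_1 = 32·1 + 0 = 32 → 1505/32
APPEND 30: p_2 = 30·1505 + 47 = 45197, q_2 = 30·32 + 1 = 961 → 45197/961
APPEND 48: p_3 = 48·45197 + 1505 = 2170961, q_3 = 48·961 + 32 = 46160 → 2170961/46160
APPEND 32: p_4 = 32·2170961 + 45197 = 69515949, q_4 = 32·46160 + 961 = 1478081 → 69515949/1478081
APPEND 32: p_5 = 32·69515949 + 2170961 = 2226681329, q_5 = 32·1478081 + 46160 = 47344752 → 2226681329/47344752
APPEND 47: p_6 = 47·2226681329 + 69515949 = 104723538412, q_6 = 47·47344752 + 1478081 = 2226681425 → 104723538412/2226681425
APPEND 50: p_7 = 50·104723538412 + 2226681329 = 5238403601929, q_7 = 50·2226681425 + 47344752 = 111381416002 → 5238403601929/111381416002
APPEND 12: p_8 = 12·5238403601929 + 104723538412 = 62965566761560, q_8 = 12·111381416002 + 2226681425 = 1338803673449 → 62965566761560/1338803673449
APPEND 37: p_9 = 37·62965566761560 + 5238403601929 = 2334964373779649, q_9 = 37·1338803673449 + 111381416002 = 49647117333615 → 2334964373779649/49647117333615
APPEND 19: p_10 = 19·2334964373779649 + 62965566761560 = 44427288668574891, q_10 = 19·49647117333615 + 1338803673449 = 944634033012134 → 44427288668574891/944634033012134
APPEND 29: p_11 = 29·44427288668574891 + 2334964373779649 = 1290726335762451488, q_11 = 29·944634033012134 + 49647117333615 = 27444034074685501 → 1290726335762451488/27444034074685501
APPEND 43: p_12 = 43·1290726335762451488 + 44427288668574891 = 55545659726453988875, q_12 = 43·27444034074685501 + 944634033012134 = 1181038099244488677 → 55545659726453988875/1181038099244488677
APPEND 5: p_13 = 5·55545659726453988875 + 1290726335762451488 = 279019024968032395863, q_13 = 5·1181038099244488677 + 27444034074685501 = 5932634530297128886 → 279019024968032395863/5932634530297128886
APPEND 17: p_14 = 17·279019024968032395863 + 55545659726453988875 = 4798869084183004718546, q_14 = 17·5932634530297128886 + 1181038099244488677 = 102035825114295679739 → 4798869084183004718546/102035825114295679739
APPEND 18: p_15 = 18·4798869084183004718546 + 279019024968032395863 = 86658662540262117329691, q_15 = 18·102035825114295679739 + 5932634530297128886 = 1842577486587619364188 → 86658662540262117329691/1842577486587619364188
APPEND 36: p_16 = 36·86658662540262117329691 + 4798869084183004718546 = 3124510720533619228587422, q_16 = 36·1842577486587619364188 + 102035825114295679739 = 66434825342268592790507 → 3124510720533619228587422/66434825342268592790507
APPEND 13: p_17 = 13·3124510720533619228587422 + 86658662540262117329691 = 40705298029477312088966177, q_17 = 13·66434825342268592790507 + 1842577486587619364188 = 865495306936079325640779 → 40705298029477312088966177/865495306936079325640779
APPEND 18: p_18 = 18·40705298029477312088966177 + 3124510720533619228587422 = 735819875251125236829978608, q_18 = 18·865495306936079325640779 + 66434825342268592790507 = 15645350350191696454324529 → 735819875251125236829978608/15645350350191696454324529
APPEND 46: p_19 = 46·735819875251125236829978608 + 40705298029477312088966177 = 33888419559581238206267982145, q_19 = 46·15645350350191696454324529 + 865495306936079325640779 = 720551611415754116224569113 → 33888419559581238206267982145/720551611415754116224569113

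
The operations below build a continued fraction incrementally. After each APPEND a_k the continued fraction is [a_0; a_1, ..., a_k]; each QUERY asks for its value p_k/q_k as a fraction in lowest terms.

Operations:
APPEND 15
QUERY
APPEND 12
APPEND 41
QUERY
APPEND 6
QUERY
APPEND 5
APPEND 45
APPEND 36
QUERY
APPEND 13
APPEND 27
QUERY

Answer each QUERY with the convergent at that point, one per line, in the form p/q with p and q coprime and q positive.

APPEND 15: p_0 = 15·1 + 0 = 15, q_0 = 15·0 + 1 = 1 → 15/1
APPEND 12: p_1 = 12·15 + 1 = 181, q_1 = 12·1 + 0 = 12 → 181/12
APPEND 41: p_2 = 41·181 + 15 = 7436, q_2 = 41·12 + 1 = 493 → 7436/493
APPEND 6: p_3 = 6·7436 + 181 = 44797, q_3 = 6·493 + 12 = 2970 → 44797/2970
APPEND 5: p_4 = 5·44797 + 7436 = 231421, q_4 = 5·2970 + 493 = 15343 → 231421/15343
APPEND 45: p_5 = 45·231421 + 44797 = 10458742, q_5 = 45·15343 + 2970 = 693405 → 10458742/693405
APPEND 36: p_6 = 36·10458742 + 231421 = 376746133, q_6 = 36·693405 + 15343 = 24977923 → 376746133/24977923
APPEND 13: p_7 = 13·376746133 + 10458742 = 4908158471, q_7 = 13·24977923 + 693405 = 325406404 → 4908158471/325406404
APPEND 27: p_8 = 27·4908158471 + 376746133 = 132897024850, q_8 = 27·325406404 + 24977923 = 8810950831 → 132897024850/8810950831

15/1
7436/493
44797/2970
376746133/24977923
132897024850/8810950831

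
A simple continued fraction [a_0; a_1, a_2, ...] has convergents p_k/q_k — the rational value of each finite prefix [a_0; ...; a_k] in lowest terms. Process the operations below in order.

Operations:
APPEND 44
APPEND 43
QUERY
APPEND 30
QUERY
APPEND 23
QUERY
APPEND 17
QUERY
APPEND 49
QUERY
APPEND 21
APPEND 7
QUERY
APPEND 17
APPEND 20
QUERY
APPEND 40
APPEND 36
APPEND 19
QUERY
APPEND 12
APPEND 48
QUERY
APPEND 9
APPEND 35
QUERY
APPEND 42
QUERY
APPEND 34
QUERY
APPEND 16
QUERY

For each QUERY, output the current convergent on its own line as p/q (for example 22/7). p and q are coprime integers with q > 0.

1893/43
56834/1291
1309075/29736
22311109/506803
1094553416/24863083
162150083331/3683283905
55753337072771/1266452442525
1530604747352696369/34768109365275710
887020089119711117057/20148906189563958638
280944017577516891005097/6381720914919022469243
11807650366755377913068018/268214037626848356808509
401741056487260365935317709/9125659000227763153958549
6439664554162921232878151362/146278758041271058820145293

APPEND 44: p_0 = 44·1 + 0 = 44, q_0 = 44·0 + 1 = 1 → 44/1
APPEND 43: p_1 = 43·44 + 1 = 1893, q_1 = 43·1 + 0 = 43 → 1893/43
APPEND 30: p_2 = 30·1893 + 44 = 56834, q_2 = 30·43 + 1 = 1291 → 56834/1291
APPEND 23: p_3 = 23·56834 + 1893 = 1309075, q_3 = 23·1291 + 43 = 29736 → 1309075/29736
APPEND 17: p_4 = 17·1309075 + 56834 = 22311109, q_4 = 17·29736 + 1291 = 506803 → 22311109/506803
APPEND 49: p_5 = 49·22311109 + 1309075 = 1094553416, q_5 = 49·506803 + 29736 = 24863083 → 1094553416/24863083
APPEND 21: p_6 = 21·1094553416 + 22311109 = 23007932845, q_6 = 21·24863083 + 506803 = 522631546 → 23007932845/522631546
APPEND 7: p_7 = 7·23007932845 + 1094553416 = 162150083331, q_7 = 7·522631546 + 24863083 = 3683283905 → 162150083331/3683283905
APPEND 17: p_8 = 17·162150083331 + 23007932845 = 2779559349472, q_8 = 17·3683283905 + 522631546 = 63138457931 → 2779559349472/63138457931
APPEND 20: p_9 = 20·2779559349472 + 162150083331 = 55753337072771, q_9 = 20·63138457931 + 3683283905 = 1266452442525 → 55753337072771/1266452442525
APPEND 40: p_10 = 40·55753337072771 + 2779559349472 = 2232913042260312, q_10 = 40·1266452442525 + 63138457931 = 50721236158931 → 2232913042260312/50721236158931
APPEND 36: p_11 = 36·2232913042260312 + 55753337072771 = 80440622858444003, q_11 = 36·50721236158931 + 1266452442525 = 1827230954164041 → 80440622858444003/1827230954164041
APPEND 19: p_12 = 19·80440622858444003 + 2232913042260312 = 1530604747352696369, q_12 = 19·1827230954164041 + 50721236158931 = 34768109365275710 → 1530604747352696369/34768109365275710
APPEND 12: p_13 = 12·1530604747352696369 + 80440622858444003 = 18447697591090800431, q_13 = 12·34768109365275710 + 1827230954164041 = 419044543337472561 → 18447697591090800431/419044543337472561
APPEND 48: p_14 = 48·18447697591090800431 + 1530604747352696369 = 887020089119711117057, q_14 = 48·419044543337472561 + 34768109365275710 = 20148906189563958638 → 887020089119711117057/20148906189563958638
APPEND 9: p_15 = 9·887020089119711117057 + 18447697591090800431 = 8001628499668490853944, q_15 = 9·20148906189563958638 + 419044543337472561 = 181759200249413100303 → 8001628499668490853944/181759200249413100303
APPEND 35: p_16 = 35·8001628499668490853944 + 887020089119711117057 = 280944017577516891005097, q_16 = 35·181759200249413100303 + 20148906189563958638 = 6381720914919022469243 → 280944017577516891005097/6381720914919022469243
APPEND 42: p_17 = 42·280944017577516891005097 + 8001628499668490853944 = 11807650366755377913068018, q_17 = 42·6381720914919022469243 + 181759200249413100303 = 268214037626848356808509 → 11807650366755377913068018/268214037626848356808509
APPEND 34: p_18 = 34·11807650366755377913068018 + 280944017577516891005097 = 401741056487260365935317709, q_18 = 34·268214037626848356808509 + 6381720914919022469243 = 9125659000227763153958549 → 401741056487260365935317709/9125659000227763153958549
APPEND 16: p_19 = 16·401741056487260365935317709 + 11807650366755377913068018 = 6439664554162921232878151362, q_19 = 16·9125659000227763153958549 + 268214037626848356808509 = 146278758041271058820145293 → 6439664554162921232878151362/146278758041271058820145293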